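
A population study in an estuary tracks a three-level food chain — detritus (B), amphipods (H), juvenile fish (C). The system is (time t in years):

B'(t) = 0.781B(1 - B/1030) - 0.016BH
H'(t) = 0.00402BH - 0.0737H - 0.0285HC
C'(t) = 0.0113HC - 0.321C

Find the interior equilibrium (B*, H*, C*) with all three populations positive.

B* ≈ 431, H* ≈ 28.4, C* ≈ 58.1

From dC/dt = 0: 0.0113H* = 0.321, so H* = 28.4.
From dB/dt = 0: 0.781(1 - B*/1030) = 0.016·28.4, giving B* = 1030·(1 - 0.582) = 431.
From dH/dt = 0: 0.00402·431 - 0.0737 = 0.0285C*, so C* = 1.66/0.0285 = 58.1.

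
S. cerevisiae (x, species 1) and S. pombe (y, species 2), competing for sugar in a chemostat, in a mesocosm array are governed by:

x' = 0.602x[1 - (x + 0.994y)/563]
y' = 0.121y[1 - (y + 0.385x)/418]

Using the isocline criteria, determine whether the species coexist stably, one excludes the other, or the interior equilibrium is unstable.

stable coexistence

Compare the nullcline intercepts: K1/α12 = 563/0.994 = 566 > K2 = 418; K2/α21 = 418/0.385 = 1090 > K1 = 563.
Since both inequalities hold, each species can invade when rare, so the interior equilibrium is stable.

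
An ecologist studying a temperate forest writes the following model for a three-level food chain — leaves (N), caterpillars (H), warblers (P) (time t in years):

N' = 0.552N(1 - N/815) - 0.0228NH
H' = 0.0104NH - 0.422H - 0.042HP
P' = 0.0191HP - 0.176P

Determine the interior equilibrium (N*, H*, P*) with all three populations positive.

N* ≈ 505, H* ≈ 9.21, P* ≈ 115

From dP/dt = 0: 0.0191H* = 0.176, so H* = 9.21.
From dN/dt = 0: 0.552(1 - N*/815) = 0.0228·9.21, giving N* = 815·(1 - 0.381) = 505.
From dH/dt = 0: 0.0104·505 - 0.422 = 0.042P*, so P* = 4.83/0.042 = 115.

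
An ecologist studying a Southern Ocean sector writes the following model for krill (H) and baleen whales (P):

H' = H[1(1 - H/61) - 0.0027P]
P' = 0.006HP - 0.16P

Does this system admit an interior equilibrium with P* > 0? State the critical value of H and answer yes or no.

The predator equation gives dP/dt > 0 only when H > 0.16/0.006 = 26.7.
Without the predator, H → K = 61. Since 61 > 26.7, the predator can invade and persist.

Threshold H = 26.7; K > 26.7, so yes, the predator persists.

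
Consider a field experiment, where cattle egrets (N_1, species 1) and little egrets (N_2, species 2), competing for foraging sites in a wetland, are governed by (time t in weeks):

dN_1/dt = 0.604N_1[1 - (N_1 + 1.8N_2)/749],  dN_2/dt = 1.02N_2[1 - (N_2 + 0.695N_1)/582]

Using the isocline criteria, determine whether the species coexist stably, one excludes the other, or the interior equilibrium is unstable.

species 2 excludes species 1

Compare the nullcline intercepts: K1/α12 = 749/1.8 = 416 < K2 = 582; K2/α21 = 582/0.695 = 837 > K1 = 749.
Since the inequalities point opposite ways, species 2 can invade but species 1 cannot.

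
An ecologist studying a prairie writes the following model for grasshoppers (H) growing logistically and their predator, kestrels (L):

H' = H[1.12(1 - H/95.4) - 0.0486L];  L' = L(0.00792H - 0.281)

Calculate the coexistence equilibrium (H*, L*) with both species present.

From dL/dt = 0 with L > 0: 0.00792H* = 0.281, so H* = 35.5.
Substitute into dH/dt = 0: 1.12(1 - 35.5/95.4) = 0.0486L*.
The bracket is 0.628, giving L* = 0.703/0.0486 = 14.5.

H* ≈ 35.5, L* ≈ 14.5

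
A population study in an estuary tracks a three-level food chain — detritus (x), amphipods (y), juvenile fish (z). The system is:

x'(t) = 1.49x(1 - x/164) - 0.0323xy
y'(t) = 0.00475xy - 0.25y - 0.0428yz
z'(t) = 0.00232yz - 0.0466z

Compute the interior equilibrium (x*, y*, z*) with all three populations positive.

From dz/dt = 0: 0.00232y* = 0.0466, so y* = 20.1.
From dx/dt = 0: 1.49(1 - x*/164) = 0.0323·20.1, giving x* = 164·(1 - 0.435) = 92.6.
From dy/dt = 0: 0.00475·92.6 - 0.25 = 0.0428z*, so z* = 0.19/0.0428 = 4.43.

x* ≈ 92.6, y* ≈ 20.1, z* ≈ 4.43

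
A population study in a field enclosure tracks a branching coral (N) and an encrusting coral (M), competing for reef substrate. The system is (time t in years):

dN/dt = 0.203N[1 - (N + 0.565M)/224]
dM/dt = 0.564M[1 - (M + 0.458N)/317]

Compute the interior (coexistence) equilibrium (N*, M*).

Setting both brackets to zero gives the nullclines N + 0.565M = 224 and 0.458N + M = 317.
Substituting M = 317 - 0.458N into the first: N(1 - 0.565·0.458) = 224 - 0.565·317.
So N* = 44.9/0.741 = 60.6, and then M* = 317 - 0.458·60.6 = 289.

N* ≈ 60.6, M* ≈ 289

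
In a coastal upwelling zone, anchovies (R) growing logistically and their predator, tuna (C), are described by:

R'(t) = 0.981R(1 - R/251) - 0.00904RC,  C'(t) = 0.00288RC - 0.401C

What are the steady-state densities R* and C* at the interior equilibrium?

From dC/dt = 0 with C > 0: 0.00288R* = 0.401, so R* = 139.
Substitute into dR/dt = 0: 0.981(1 - 139/251) = 0.00904C*.
The bracket is 0.445, giving C* = 0.437/0.00904 = 48.3.

R* ≈ 139, C* ≈ 48.3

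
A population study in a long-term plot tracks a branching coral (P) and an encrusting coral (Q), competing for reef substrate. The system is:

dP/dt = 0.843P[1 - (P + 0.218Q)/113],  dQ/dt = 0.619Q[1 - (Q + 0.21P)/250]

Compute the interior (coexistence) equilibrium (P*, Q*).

Setting both brackets to zero gives the nullclines P + 0.218Q = 113 and 0.21P + Q = 250.
Substituting Q = 250 - 0.21P into the first: P(1 - 0.218·0.21) = 113 - 0.218·250.
So P* = 58.5/0.954 = 61.3, and then Q* = 250 - 0.21·61.3 = 237.

P* ≈ 61.3, Q* ≈ 237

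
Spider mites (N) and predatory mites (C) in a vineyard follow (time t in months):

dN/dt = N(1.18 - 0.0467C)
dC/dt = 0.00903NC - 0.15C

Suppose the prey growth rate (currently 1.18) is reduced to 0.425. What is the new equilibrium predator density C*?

At the interior fixed point, setting dN/dt = 0 with N > 0 fixes C* = (prey growth rate)/(NC coefficient) — independent of the other coefficients.
With the change, C* = 0.425/0.0467 = 9.1; it falls from 25.3.

C* ≈ 9.1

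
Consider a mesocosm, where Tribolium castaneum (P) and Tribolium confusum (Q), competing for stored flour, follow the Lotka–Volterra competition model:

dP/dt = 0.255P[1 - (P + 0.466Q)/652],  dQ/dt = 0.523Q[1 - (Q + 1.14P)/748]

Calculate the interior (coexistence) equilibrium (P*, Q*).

P* ≈ 647, Q* ≈ 10.1

Setting both brackets to zero gives the nullclines P + 0.466Q = 652 and 1.14P + Q = 748.
Substituting Q = 748 - 1.14P into the first: P(1 - 0.466·1.14) = 652 - 0.466·748.
So P* = 303/0.469 = 647, and then Q* = 748 - 1.14·647 = 10.1.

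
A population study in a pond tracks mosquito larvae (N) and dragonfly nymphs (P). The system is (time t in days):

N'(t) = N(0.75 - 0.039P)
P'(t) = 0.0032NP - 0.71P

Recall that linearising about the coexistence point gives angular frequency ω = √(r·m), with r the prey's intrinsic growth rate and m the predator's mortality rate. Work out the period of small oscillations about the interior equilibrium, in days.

Here r = 0.75 and m = 0.71, so r·m = 0.532.
ω = √0.532 = 0.73 per day, hence T = 2π/ω ≈ 8.61 days.

T ≈ 8.61 days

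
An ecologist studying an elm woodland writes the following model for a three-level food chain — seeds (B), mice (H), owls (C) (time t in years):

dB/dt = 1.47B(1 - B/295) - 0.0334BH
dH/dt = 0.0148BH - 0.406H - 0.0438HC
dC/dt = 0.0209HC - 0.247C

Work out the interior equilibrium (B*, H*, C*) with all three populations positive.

B* ≈ 216, H* ≈ 11.8, C* ≈ 63.6

From dC/dt = 0: 0.0209H* = 0.247, so H* = 11.8.
From dB/dt = 0: 1.47(1 - B*/295) = 0.0334·11.8, giving B* = 295·(1 - 0.269) = 216.
From dH/dt = 0: 0.0148·216 - 0.406 = 0.0438C*, so C* = 2.79/0.0438 = 63.6.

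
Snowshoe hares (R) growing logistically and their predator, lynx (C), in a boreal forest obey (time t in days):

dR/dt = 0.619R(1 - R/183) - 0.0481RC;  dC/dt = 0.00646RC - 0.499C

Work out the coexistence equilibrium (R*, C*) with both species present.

From dC/dt = 0 with C > 0: 0.00646R* = 0.499, so R* = 77.2.
Substitute into dR/dt = 0: 0.619(1 - 77.2/183) = 0.0481C*.
The bracket is 0.578, giving C* = 0.358/0.0481 = 7.44.

R* ≈ 77.2, C* ≈ 7.44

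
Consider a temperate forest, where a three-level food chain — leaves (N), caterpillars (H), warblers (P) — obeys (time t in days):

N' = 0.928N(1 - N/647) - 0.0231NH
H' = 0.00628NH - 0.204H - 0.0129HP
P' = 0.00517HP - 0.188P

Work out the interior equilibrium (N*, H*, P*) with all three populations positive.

From dP/dt = 0: 0.00517H* = 0.188, so H* = 36.4.
From dN/dt = 0: 0.928(1 - N*/647) = 0.0231·36.4, giving N* = 647·(1 - 0.905) = 61.4.
From dH/dt = 0: 0.00628·61.4 - 0.204 = 0.0129P*, so P* = 0.181/0.0129 = 14.1.

N* ≈ 61.4, H* ≈ 36.4, P* ≈ 14.1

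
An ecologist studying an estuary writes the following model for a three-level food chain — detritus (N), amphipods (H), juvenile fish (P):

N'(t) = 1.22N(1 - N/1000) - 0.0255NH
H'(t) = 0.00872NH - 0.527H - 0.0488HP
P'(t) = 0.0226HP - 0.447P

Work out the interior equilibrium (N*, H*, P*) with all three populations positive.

From dP/dt = 0: 0.0226H* = 0.447, so H* = 19.8.
From dN/dt = 0: 1.22(1 - N*/1000) = 0.0255·19.8, giving N* = 1000·(1 - 0.413) = 587.
From dH/dt = 0: 0.00872·587 - 0.527 = 0.0488P*, so P* = 4.59/0.0488 = 94.

N* ≈ 587, H* ≈ 19.8, P* ≈ 94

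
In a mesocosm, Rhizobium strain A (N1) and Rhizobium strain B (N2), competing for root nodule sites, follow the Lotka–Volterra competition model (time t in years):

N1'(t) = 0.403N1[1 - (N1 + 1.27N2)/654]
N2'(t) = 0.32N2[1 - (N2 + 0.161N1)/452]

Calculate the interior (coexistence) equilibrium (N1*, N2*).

Setting both brackets to zero gives the nullclines N1 + 1.27N2 = 654 and 0.161N1 + N2 = 452.
Substituting N2 = 452 - 0.161N1 into the first: N1(1 - 1.27·0.161) = 654 - 1.27·452.
So N1* = 80/0.796 = 101, and then N2* = 452 - 0.161·101 = 436.

N1* ≈ 101, N2* ≈ 436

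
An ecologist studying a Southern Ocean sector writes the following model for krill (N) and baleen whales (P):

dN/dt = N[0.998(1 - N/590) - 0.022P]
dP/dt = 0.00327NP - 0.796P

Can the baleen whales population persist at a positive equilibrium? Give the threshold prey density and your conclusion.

Threshold N = 243; K > 243, so yes, the predator persists.

The predator equation gives dP/dt > 0 only when N > 0.796/0.00327 = 243.
Without the predator, N → K = 590. Since 590 > 243, the predator can invade and persist.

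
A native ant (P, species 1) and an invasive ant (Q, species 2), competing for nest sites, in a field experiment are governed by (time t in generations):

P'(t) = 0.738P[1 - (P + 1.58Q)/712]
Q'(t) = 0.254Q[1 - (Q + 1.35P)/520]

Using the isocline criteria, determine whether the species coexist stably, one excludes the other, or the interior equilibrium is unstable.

unstable coexistence (outcome depends on initial conditions)

Compare the nullcline intercepts: K1/α12 = 712/1.58 = 451 < K2 = 520; K2/α21 = 520/1.35 = 385 < K1 = 712.
Since both are reversed, neither can invade when rare; the interior point is a saddle.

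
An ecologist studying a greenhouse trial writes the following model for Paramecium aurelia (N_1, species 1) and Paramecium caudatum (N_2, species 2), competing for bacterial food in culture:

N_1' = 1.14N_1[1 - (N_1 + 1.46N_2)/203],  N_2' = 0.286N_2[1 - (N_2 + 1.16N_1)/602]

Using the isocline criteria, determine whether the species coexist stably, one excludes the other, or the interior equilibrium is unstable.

Compare the nullcline intercepts: K1/α12 = 203/1.46 = 139 < K2 = 602; K2/α21 = 602/1.16 = 519 > K1 = 203.
Since the inequalities point opposite ways, species 2 can invade but species 1 cannot.

species 2 excludes species 1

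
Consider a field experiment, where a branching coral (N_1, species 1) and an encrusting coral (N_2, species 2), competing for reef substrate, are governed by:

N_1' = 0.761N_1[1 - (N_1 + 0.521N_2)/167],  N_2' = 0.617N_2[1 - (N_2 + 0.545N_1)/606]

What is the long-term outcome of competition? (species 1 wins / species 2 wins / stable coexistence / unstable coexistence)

Compare the nullcline intercepts: K1/α12 = 167/0.521 = 321 < K2 = 606; K2/α21 = 606/0.545 = 1110 > K1 = 167.
Since the inequalities point opposite ways, species 2 can invade but species 1 cannot.

species 2 excludes species 1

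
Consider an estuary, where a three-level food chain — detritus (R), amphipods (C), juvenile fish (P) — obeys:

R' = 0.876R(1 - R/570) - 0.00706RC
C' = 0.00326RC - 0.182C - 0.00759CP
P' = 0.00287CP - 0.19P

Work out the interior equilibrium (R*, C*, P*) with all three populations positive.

R* ≈ 266, C* ≈ 66.2, P* ≈ 90.2

From dP/dt = 0: 0.00287C* = 0.19, so C* = 66.2.
From dR/dt = 0: 0.876(1 - R*/570) = 0.00706·66.2, giving R* = 570·(1 - 0.534) = 266.
From dC/dt = 0: 0.00326·266 - 0.182 = 0.00759P*, so P* = 0.685/0.00759 = 90.2.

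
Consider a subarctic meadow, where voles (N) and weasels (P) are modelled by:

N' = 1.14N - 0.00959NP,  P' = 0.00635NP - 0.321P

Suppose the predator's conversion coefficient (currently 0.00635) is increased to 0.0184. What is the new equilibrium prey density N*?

N* ≈ 17.4

At the interior fixed point, setting dP/dt = 0 with P > 0 fixes N* = (predator death rate)/(NP coefficient) — independent of the other coefficients.
With the change, N* = 0.321/0.0184 = 17.4; it falls from 50.6.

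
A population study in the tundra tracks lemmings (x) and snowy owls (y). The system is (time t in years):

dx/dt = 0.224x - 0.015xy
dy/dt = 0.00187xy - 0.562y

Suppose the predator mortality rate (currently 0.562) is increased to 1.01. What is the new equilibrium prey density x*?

At the interior fixed point, setting dy/dt = 0 with y > 0 fixes x* = (predator death rate)/(xy coefficient) — independent of the other coefficients.
With the change, x* = 1.01/0.00187 = 540; it rises from 301.

x* ≈ 540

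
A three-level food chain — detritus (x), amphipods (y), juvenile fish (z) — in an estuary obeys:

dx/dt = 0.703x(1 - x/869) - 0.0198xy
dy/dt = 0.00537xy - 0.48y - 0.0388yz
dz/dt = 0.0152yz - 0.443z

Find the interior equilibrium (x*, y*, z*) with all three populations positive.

x* ≈ 156, y* ≈ 29.1, z* ≈ 9.17

From dz/dt = 0: 0.0152y* = 0.443, so y* = 29.1.
From dx/dt = 0: 0.703(1 - x*/869) = 0.0198·29.1, giving x* = 869·(1 - 0.821) = 156.
From dy/dt = 0: 0.00537·156 - 0.48 = 0.0388z*, so z* = 0.356/0.0388 = 9.17.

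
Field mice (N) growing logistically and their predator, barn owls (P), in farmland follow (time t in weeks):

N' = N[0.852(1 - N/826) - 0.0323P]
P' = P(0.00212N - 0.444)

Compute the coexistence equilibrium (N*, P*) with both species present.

N* ≈ 209, P* ≈ 19.7

From dP/dt = 0 with P > 0: 0.00212N* = 0.444, so N* = 209.
Substitute into dN/dt = 0: 0.852(1 - 209/826) = 0.0323P*.
The bracket is 0.746, giving P* = 0.636/0.0323 = 19.7.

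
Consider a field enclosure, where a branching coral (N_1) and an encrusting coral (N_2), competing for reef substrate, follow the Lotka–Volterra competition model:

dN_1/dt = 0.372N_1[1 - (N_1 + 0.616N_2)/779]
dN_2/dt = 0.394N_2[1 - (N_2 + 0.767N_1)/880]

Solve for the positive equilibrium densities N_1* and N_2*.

N_1* ≈ 449, N_2* ≈ 536

Setting both brackets to zero gives the nullclines N_1 + 0.616N_2 = 779 and 0.767N_1 + N_2 = 880.
Substituting N_2 = 880 - 0.767N_1 into the first: N_1(1 - 0.616·0.767) = 779 - 0.616·880.
So N_1* = 237/0.528 = 449, and then N_2* = 880 - 0.767·449 = 536.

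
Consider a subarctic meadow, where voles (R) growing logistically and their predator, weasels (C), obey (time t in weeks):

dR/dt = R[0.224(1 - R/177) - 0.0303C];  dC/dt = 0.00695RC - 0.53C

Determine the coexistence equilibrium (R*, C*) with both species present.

R* ≈ 76.3, C* ≈ 4.21

From dC/dt = 0 with C > 0: 0.00695R* = 0.53, so R* = 76.3.
Substitute into dR/dt = 0: 0.224(1 - 76.3/177) = 0.0303C*.
The bracket is 0.569, giving C* = 0.127/0.0303 = 4.21.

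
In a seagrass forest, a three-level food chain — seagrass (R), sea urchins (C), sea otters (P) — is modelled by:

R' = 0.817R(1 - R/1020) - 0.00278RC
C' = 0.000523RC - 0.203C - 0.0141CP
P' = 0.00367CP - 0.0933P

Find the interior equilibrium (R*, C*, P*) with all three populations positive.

R* ≈ 932, C* ≈ 25.4, P* ≈ 20.2

From dP/dt = 0: 0.00367C* = 0.0933, so C* = 25.4.
From dR/dt = 0: 0.817(1 - R*/1020) = 0.00278·25.4, giving R* = 1020·(1 - 0.0865) = 932.
From dC/dt = 0: 0.000523·932 - 0.203 = 0.0141P*, so P* = 0.284/0.0141 = 20.2.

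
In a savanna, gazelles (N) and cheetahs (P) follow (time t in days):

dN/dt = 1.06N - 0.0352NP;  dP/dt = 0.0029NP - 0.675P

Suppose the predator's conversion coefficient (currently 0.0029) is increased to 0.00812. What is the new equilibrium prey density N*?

At the interior fixed point, setting dP/dt = 0 with P > 0 fixes N* = (predator death rate)/(NP coefficient) — independent of the other coefficients.
With the change, N* = 0.675/0.00812 = 83.1; it falls from 233.

N* ≈ 83.1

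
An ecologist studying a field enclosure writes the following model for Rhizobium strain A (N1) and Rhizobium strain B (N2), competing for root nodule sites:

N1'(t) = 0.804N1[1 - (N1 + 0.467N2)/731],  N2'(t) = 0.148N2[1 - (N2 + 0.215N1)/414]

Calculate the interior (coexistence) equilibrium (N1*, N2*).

Setting both brackets to zero gives the nullclines N1 + 0.467N2 = 731 and 0.215N1 + N2 = 414.
Substituting N2 = 414 - 0.215N1 into the first: N1(1 - 0.467·0.215) = 731 - 0.467·414.
So N1* = 538/0.9 = 598, and then N2* = 414 - 0.215·598 = 286.

N1* ≈ 598, N2* ≈ 286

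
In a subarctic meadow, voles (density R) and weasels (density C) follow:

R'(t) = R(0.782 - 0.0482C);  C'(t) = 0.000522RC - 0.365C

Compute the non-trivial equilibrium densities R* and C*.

R* ≈ 699, C* ≈ 16.2

Set dC/dt = 0 with C > 0: 0.000522R - 0.365 = 0, so R* = 0.365/0.000522 = 699.
Set dR/dt = 0 with R > 0: 0.782 - 0.0482C = 0, so C* = 0.782/0.0482 = 16.2.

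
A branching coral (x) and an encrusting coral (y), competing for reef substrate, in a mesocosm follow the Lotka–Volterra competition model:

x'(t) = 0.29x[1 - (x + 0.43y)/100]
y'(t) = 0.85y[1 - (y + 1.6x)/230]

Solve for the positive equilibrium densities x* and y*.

Setting both brackets to zero gives the nullclines x + 0.43y = 100 and 1.6x + y = 230.
Substituting y = 230 - 1.6x into the first: x(1 - 0.43·1.6) = 100 - 0.43·230.
So x* = 1.1/0.312 = 3.53, and then y* = 230 - 1.6·3.53 = 224.

x* ≈ 3.53, y* ≈ 224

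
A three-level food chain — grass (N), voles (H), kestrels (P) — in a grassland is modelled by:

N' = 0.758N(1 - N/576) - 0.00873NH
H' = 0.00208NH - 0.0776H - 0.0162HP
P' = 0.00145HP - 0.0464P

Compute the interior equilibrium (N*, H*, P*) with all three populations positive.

N* ≈ 364, H* ≈ 32, P* ≈ 41.9

From dP/dt = 0: 0.00145H* = 0.0464, so H* = 32.
From dN/dt = 0: 0.758(1 - N*/576) = 0.00873·32, giving N* = 576·(1 - 0.369) = 364.
From dH/dt = 0: 0.00208·364 - 0.0776 = 0.0162P*, so P* = 0.679/0.0162 = 41.9.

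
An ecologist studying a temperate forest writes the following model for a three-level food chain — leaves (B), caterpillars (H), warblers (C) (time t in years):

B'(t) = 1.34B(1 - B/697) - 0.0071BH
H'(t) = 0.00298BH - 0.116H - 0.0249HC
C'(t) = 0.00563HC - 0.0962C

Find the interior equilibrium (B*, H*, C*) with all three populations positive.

B* ≈ 634, H* ≈ 17.1, C* ≈ 71.2

From dC/dt = 0: 0.00563H* = 0.0962, so H* = 17.1.
From dB/dt = 0: 1.34(1 - B*/697) = 0.0071·17.1, giving B* = 697·(1 - 0.0905) = 634.
From dH/dt = 0: 0.00298·634 - 0.116 = 0.0249C*, so C* = 1.77/0.0249 = 71.2.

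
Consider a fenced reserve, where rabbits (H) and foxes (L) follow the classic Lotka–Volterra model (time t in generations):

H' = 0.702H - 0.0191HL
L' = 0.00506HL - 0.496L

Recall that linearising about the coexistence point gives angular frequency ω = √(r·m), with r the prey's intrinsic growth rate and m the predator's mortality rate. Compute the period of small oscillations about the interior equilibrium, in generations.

T ≈ 10.6 generations

Here r = 0.702 and m = 0.496, so r·m = 0.348.
ω = √0.348 = 0.59 per generation, hence T = 2π/ω ≈ 10.6 generations.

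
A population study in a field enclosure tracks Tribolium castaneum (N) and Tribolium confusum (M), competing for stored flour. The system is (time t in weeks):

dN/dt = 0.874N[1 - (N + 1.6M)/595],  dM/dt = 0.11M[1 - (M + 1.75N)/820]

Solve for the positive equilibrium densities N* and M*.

N* ≈ 398, M* ≈ 123

Setting both brackets to zero gives the nullclines N + 1.6M = 595 and 1.75N + M = 820.
Substituting M = 820 - 1.75N into the first: N(1 - 1.6·1.75) = 595 - 1.6·820.
So N* = -717/-1.8 = 398, and then M* = 820 - 1.75·398 = 123.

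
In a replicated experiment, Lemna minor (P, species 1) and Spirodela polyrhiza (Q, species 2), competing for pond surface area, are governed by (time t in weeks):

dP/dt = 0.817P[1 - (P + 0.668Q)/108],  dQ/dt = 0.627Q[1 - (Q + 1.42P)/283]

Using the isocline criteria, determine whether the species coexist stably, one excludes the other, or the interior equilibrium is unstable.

Compare the nullcline intercepts: K1/α12 = 108/0.668 = 162 < K2 = 283; K2/α21 = 283/1.42 = 199 > K1 = 108.
Since the inequalities point opposite ways, species 2 can invade but species 1 cannot.

species 2 excludes species 1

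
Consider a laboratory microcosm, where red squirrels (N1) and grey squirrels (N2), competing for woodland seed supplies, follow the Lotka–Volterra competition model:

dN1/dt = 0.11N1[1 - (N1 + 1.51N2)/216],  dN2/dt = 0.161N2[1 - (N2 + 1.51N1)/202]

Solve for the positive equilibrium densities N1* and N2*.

Setting both brackets to zero gives the nullclines N1 + 1.51N2 = 216 and 1.51N1 + N2 = 202.
Substituting N2 = 202 - 1.51N1 into the first: N1(1 - 1.51·1.51) = 216 - 1.51·202.
So N1* = -89/-1.28 = 69.5, and then N2* = 202 - 1.51·69.5 = 97.

N1* ≈ 69.5, N2* ≈ 97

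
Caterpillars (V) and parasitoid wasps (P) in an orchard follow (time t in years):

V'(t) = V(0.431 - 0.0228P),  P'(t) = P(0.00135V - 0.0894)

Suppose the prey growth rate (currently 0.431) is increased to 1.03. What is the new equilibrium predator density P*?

P* ≈ 45.2

At the interior fixed point, setting dV/dt = 0 with V > 0 fixes P* = (prey growth rate)/(VP coefficient) — independent of the other coefficients.
With the change, P* = 1.03/0.0228 = 45.2; it rises from 18.9.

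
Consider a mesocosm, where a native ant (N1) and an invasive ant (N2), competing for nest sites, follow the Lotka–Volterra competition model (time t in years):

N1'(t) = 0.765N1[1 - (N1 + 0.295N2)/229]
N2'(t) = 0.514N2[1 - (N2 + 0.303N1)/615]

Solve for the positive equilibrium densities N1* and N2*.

N1* ≈ 52.2, N2* ≈ 599

Setting both brackets to zero gives the nullclines N1 + 0.295N2 = 229 and 0.303N1 + N2 = 615.
Substituting N2 = 615 - 0.303N1 into the first: N1(1 - 0.295·0.303) = 229 - 0.295·615.
So N1* = 47.6/0.911 = 52.2, and then N2* = 615 - 0.303·52.2 = 599.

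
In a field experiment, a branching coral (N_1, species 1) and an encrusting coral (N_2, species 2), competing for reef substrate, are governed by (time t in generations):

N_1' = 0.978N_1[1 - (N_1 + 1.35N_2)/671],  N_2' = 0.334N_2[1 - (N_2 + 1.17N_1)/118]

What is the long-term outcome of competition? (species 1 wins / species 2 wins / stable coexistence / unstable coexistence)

species 1 excludes species 2

Compare the nullcline intercepts: K1/α12 = 671/1.35 = 497 > K2 = 118; K2/α21 = 118/1.17 = 101 < K1 = 671.
Since the inequalities point opposite ways, species 1 can invade but species 2 cannot.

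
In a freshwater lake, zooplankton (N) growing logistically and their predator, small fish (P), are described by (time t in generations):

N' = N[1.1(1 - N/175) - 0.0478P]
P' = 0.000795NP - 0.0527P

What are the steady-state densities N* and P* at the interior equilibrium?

N* ≈ 66.3, P* ≈ 14.3

From dP/dt = 0 with P > 0: 0.000795N* = 0.0527, so N* = 66.3.
Substitute into dN/dt = 0: 1.1(1 - 66.3/175) = 0.0478P*.
The bracket is 0.621, giving P* = 0.683/0.0478 = 14.3.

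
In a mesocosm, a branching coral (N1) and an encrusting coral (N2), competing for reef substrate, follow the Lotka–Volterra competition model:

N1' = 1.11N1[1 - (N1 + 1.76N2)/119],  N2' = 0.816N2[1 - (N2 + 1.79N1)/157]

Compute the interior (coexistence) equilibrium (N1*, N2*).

N1* ≈ 73.2, N2* ≈ 26

Setting both brackets to zero gives the nullclines N1 + 1.76N2 = 119 and 1.79N1 + N2 = 157.
Substituting N2 = 157 - 1.79N1 into the first: N1(1 - 1.76·1.79) = 119 - 1.76·157.
So N1* = -157/-2.15 = 73.2, and then N2* = 157 - 1.79·73.2 = 26.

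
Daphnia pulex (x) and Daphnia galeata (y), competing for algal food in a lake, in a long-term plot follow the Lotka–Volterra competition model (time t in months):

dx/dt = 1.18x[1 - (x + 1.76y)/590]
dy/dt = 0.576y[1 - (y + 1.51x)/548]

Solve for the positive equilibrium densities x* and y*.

Setting both brackets to zero gives the nullclines x + 1.76y = 590 and 1.51x + y = 548.
Substituting y = 548 - 1.51x into the first: x(1 - 1.76·1.51) = 590 - 1.76·548.
So x* = -374/-1.66 = 226, and then y* = 548 - 1.51·226 = 207.

x* ≈ 226, y* ≈ 207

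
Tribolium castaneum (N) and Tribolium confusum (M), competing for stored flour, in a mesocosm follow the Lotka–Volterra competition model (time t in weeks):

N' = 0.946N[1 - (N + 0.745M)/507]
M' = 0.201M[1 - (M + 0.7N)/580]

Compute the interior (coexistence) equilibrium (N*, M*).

Setting both brackets to zero gives the nullclines N + 0.745M = 507 and 0.7N + M = 580.
Substituting M = 580 - 0.7N into the first: N(1 - 0.745·0.7) = 507 - 0.745·580.
So N* = 74.9/0.479 = 157, and then M* = 580 - 0.7·157 = 470.

N* ≈ 157, M* ≈ 470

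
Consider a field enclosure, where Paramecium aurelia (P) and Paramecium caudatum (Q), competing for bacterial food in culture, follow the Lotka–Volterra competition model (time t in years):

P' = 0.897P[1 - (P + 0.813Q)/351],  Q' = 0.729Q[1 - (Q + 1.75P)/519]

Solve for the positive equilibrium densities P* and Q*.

P* ≈ 168, Q* ≈ 225

Setting both brackets to zero gives the nullclines P + 0.813Q = 351 and 1.75P + Q = 519.
Substituting Q = 519 - 1.75P into the first: P(1 - 0.813·1.75) = 351 - 0.813·519.
So P* = -70.9/-0.423 = 168, and then Q* = 519 - 1.75·168 = 225.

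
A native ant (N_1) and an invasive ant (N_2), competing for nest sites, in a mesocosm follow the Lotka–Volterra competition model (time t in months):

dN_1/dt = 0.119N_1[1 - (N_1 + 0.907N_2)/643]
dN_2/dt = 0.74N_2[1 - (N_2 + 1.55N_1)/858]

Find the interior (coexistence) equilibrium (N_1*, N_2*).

Setting both brackets to zero gives the nullclines N_1 + 0.907N_2 = 643 and 1.55N_1 + N_2 = 858.
Substituting N_2 = 858 - 1.55N_1 into the first: N_1(1 - 0.907·1.55) = 643 - 0.907·858.
So N_1* = -135/-0.406 = 333, and then N_2* = 858 - 1.55·333 = 342.

N_1* ≈ 333, N_2* ≈ 342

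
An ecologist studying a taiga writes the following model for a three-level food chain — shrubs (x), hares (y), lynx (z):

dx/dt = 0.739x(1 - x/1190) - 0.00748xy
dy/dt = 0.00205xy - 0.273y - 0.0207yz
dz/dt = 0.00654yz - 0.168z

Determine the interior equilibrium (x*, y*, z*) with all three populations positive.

x* ≈ 881, y* ≈ 25.7, z* ≈ 74

From dz/dt = 0: 0.00654y* = 0.168, so y* = 25.7.
From dx/dt = 0: 0.739(1 - x*/1190) = 0.00748·25.7, giving x* = 1190·(1 - 0.26) = 881.
From dy/dt = 0: 0.00205·881 - 0.273 = 0.0207z*, so z* = 1.53/0.0207 = 74.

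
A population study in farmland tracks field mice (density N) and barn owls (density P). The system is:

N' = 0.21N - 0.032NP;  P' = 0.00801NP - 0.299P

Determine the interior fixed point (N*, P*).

Set dP/dt = 0 with P > 0: 0.00801N - 0.299 = 0, so N* = 0.299/0.00801 = 37.3.
Set dN/dt = 0 with N > 0: 0.21 - 0.032P = 0, so P* = 0.21/0.032 = 6.56.

N* ≈ 37.3, P* ≈ 6.56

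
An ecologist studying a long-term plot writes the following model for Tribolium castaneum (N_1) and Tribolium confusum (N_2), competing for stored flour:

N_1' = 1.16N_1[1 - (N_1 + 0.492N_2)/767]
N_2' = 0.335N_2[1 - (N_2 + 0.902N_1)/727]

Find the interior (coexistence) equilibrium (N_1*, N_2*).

Setting both brackets to zero gives the nullclines N_1 + 0.492N_2 = 767 and 0.902N_1 + N_2 = 727.
Substituting N_2 = 727 - 0.902N_1 into the first: N_1(1 - 0.492·0.902) = 767 - 0.492·727.
So N_1* = 409/0.556 = 736, and then N_2* = 727 - 0.902·736 = 63.2.

N_1* ≈ 736, N_2* ≈ 63.2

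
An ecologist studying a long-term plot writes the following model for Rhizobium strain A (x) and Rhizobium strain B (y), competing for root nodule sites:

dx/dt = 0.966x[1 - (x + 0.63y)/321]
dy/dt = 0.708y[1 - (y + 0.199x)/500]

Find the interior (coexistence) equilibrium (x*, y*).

Setting both brackets to zero gives the nullclines x + 0.63y = 321 and 0.199x + y = 500.
Substituting y = 500 - 0.199x into the first: x(1 - 0.63·0.199) = 321 - 0.63·500.
So x* = 6/0.875 = 6.86, and then y* = 500 - 0.199·6.86 = 499.

x* ≈ 6.86, y* ≈ 499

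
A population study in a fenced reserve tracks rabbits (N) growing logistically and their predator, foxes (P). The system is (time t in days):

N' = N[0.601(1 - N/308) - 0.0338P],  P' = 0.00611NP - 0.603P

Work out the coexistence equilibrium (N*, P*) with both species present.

From dP/dt = 0 with P > 0: 0.00611N* = 0.603, so N* = 98.7.
Substitute into dN/dt = 0: 0.601(1 - 98.7/308) = 0.0338P*.
The bracket is 0.68, giving P* = 0.408/0.0338 = 12.1.

N* ≈ 98.7, P* ≈ 12.1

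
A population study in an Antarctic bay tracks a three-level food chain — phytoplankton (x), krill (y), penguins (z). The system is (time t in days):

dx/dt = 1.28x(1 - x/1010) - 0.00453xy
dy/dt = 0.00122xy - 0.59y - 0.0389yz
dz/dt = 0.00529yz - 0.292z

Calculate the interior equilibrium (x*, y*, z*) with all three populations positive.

From dz/dt = 0: 0.00529y* = 0.292, so y* = 55.2.
From dx/dt = 0: 1.28(1 - x*/1010) = 0.00453·55.2, giving x* = 1010·(1 - 0.195) = 813.
From dy/dt = 0: 0.00122·813 - 0.59 = 0.0389z*, so z* = 0.401/0.0389 = 10.3.

x* ≈ 813, y* ≈ 55.2, z* ≈ 10.3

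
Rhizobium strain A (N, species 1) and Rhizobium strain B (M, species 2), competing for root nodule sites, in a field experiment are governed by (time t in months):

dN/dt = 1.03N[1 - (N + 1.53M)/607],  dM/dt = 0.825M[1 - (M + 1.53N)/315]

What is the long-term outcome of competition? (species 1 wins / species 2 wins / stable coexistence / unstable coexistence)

Compare the nullcline intercepts: K1/α12 = 607/1.53 = 397 > K2 = 315; K2/α21 = 315/1.53 = 206 < K1 = 607.
Since the inequalities point opposite ways, species 1 can invade but species 2 cannot.

species 1 excludes species 2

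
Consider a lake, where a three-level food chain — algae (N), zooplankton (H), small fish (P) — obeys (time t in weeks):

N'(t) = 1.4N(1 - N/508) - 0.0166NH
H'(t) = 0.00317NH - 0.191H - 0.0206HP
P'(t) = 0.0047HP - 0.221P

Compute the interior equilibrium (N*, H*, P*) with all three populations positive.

From dP/dt = 0: 0.0047H* = 0.221, so H* = 47.
From dN/dt = 0: 1.4(1 - N*/508) = 0.0166·47, giving N* = 508·(1 - 0.558) = 225.
From dH/dt = 0: 0.00317·225 - 0.191 = 0.0206P*, so P* = 0.522/0.0206 = 25.3.

N* ≈ 225, H* ≈ 47, P* ≈ 25.3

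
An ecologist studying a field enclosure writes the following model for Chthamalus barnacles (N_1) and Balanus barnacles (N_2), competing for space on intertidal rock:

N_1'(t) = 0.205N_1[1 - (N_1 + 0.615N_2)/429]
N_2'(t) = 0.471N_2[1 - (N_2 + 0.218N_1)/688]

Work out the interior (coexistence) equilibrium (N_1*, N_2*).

N_1* ≈ 6.79, N_2* ≈ 687

Setting both brackets to zero gives the nullclines N_1 + 0.615N_2 = 429 and 0.218N_1 + N_2 = 688.
Substituting N_2 = 688 - 0.218N_1 into the first: N_1(1 - 0.615·0.218) = 429 - 0.615·688.
So N_1* = 5.88/0.866 = 6.79, and then N_2* = 688 - 0.218·6.79 = 687.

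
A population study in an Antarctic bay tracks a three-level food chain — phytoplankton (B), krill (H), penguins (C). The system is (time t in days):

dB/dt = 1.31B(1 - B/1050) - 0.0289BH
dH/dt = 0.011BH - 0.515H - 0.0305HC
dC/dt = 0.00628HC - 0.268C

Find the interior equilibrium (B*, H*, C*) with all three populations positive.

From dC/dt = 0: 0.00628H* = 0.268, so H* = 42.7.
From dB/dt = 0: 1.31(1 - B*/1050) = 0.0289·42.7, giving B* = 1050·(1 - 0.941) = 61.5.
From dH/dt = 0: 0.011·61.5 - 0.515 = 0.0305C*, so C* = 0.161/0.0305 = 5.28.

B* ≈ 61.5, H* ≈ 42.7, C* ≈ 5.28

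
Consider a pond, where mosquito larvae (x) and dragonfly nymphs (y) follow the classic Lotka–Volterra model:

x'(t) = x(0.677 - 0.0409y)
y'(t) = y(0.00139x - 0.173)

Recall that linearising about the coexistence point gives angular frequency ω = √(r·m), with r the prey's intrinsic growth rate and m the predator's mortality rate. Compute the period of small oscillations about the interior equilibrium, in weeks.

Here r = 0.677 and m = 0.173, so r·m = 0.117.
ω = √0.117 = 0.342 per week, hence T = 2π/ω ≈ 18.4 weeks.

T ≈ 18.4 weeks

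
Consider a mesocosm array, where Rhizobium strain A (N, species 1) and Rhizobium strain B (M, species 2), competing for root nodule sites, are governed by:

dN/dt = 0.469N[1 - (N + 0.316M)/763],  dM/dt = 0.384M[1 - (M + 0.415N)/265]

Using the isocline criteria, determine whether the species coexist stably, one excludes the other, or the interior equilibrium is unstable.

species 1 excludes species 2

Compare the nullcline intercepts: K1/α12 = 763/0.316 = 2410 > K2 = 265; K2/α21 = 265/0.415 = 639 < K1 = 763.
Since the inequalities point opposite ways, species 1 can invade but species 2 cannot.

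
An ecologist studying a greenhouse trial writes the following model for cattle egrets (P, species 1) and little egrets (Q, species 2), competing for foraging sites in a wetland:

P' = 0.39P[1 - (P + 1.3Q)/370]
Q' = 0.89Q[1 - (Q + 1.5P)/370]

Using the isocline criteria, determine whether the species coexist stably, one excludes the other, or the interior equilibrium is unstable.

unstable coexistence (outcome depends on initial conditions)

Compare the nullcline intercepts: K1/α12 = 370/1.3 = 285 < K2 = 370; K2/α21 = 370/1.5 = 247 < K1 = 370.
Since both are reversed, neither can invade when rare; the interior point is a saddle.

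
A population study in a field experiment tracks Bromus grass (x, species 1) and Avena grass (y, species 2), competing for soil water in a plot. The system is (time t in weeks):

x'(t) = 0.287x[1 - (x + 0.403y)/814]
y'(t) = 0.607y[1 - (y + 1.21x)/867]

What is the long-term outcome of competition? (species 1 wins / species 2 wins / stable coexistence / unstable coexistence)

species 1 excludes species 2

Compare the nullcline intercepts: K1/α12 = 814/0.403 = 2020 > K2 = 867; K2/α21 = 867/1.21 = 717 < K1 = 814.
Since the inequalities point opposite ways, species 1 can invade but species 2 cannot.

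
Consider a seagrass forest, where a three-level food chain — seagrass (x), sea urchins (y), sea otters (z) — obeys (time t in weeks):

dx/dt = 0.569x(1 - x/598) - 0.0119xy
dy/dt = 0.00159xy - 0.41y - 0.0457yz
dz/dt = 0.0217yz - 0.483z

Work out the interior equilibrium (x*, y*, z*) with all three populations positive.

x* ≈ 320, y* ≈ 22.3, z* ≈ 2.15

From dz/dt = 0: 0.0217y* = 0.483, so y* = 22.3.
From dx/dt = 0: 0.569(1 - x*/598) = 0.0119·22.3, giving x* = 598·(1 - 0.466) = 320.
From dy/dt = 0: 0.00159·320 - 0.41 = 0.0457z*, so z* = 0.0982/0.0457 = 2.15.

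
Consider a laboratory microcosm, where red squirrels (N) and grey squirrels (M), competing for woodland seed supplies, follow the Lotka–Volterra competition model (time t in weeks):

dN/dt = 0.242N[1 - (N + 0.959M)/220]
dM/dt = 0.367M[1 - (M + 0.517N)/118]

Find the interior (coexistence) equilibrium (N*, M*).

Setting both brackets to zero gives the nullclines N + 0.959M = 220 and 0.517N + M = 118.
Substituting M = 118 - 0.517N into the first: N(1 - 0.959·0.517) = 220 - 0.959·118.
So N* = 107/0.504 = 212, and then M* = 118 - 0.517·212 = 8.45.

N* ≈ 212, M* ≈ 8.45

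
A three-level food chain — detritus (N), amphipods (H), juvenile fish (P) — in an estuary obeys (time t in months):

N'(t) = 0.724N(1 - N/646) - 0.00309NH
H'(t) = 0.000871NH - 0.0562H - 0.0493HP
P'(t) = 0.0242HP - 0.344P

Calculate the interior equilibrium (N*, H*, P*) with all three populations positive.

From dP/dt = 0: 0.0242H* = 0.344, so H* = 14.2.
From dN/dt = 0: 0.724(1 - N*/646) = 0.00309·14.2, giving N* = 646·(1 - 0.0607) = 607.
From dH/dt = 0: 0.000871·607 - 0.0562 = 0.0493P*, so P* = 0.472/0.0493 = 9.58.

N* ≈ 607, H* ≈ 14.2, P* ≈ 9.58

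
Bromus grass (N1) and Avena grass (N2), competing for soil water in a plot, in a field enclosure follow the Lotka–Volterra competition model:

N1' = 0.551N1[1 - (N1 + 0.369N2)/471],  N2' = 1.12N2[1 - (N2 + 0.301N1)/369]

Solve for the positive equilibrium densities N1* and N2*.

Setting both brackets to zero gives the nullclines N1 + 0.369N2 = 471 and 0.301N1 + N2 = 369.
Substituting N2 = 369 - 0.301N1 into the first: N1(1 - 0.369·0.301) = 471 - 0.369·369.
So N1* = 335/0.889 = 377, and then N2* = 369 - 0.301·377 = 256.

N1* ≈ 377, N2* ≈ 256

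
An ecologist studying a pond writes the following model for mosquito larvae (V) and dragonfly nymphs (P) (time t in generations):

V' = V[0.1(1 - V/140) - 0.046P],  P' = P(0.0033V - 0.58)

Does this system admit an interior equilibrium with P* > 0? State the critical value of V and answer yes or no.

Threshold V = 176; K < 176, so no, the predator goes extinct.

The predator equation gives dP/dt > 0 only when V > 0.58/0.0033 = 176.
Without the predator, V → K = 140. Since 140 < 176, the predator cannot invade.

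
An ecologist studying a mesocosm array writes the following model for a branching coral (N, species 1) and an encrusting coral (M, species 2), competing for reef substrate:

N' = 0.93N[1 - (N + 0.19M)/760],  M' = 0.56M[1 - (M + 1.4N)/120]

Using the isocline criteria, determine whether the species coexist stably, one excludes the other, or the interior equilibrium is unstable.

Compare the nullcline intercepts: K1/α12 = 760/0.19 = 4000 > K2 = 120; K2/α21 = 120/1.4 = 85.7 < K1 = 760.
Since the inequalities point opposite ways, species 1 can invade but species 2 cannot.

species 1 excludes species 2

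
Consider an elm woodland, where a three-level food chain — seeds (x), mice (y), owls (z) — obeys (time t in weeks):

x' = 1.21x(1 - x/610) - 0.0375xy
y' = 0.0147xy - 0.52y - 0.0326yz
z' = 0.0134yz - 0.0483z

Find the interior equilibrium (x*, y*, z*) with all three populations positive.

x* ≈ 542, y* ≈ 3.6, z* ≈ 228

From dz/dt = 0: 0.0134y* = 0.0483, so y* = 3.6.
From dx/dt = 0: 1.21(1 - x*/610) = 0.0375·3.6, giving x* = 610·(1 - 0.112) = 542.
From dy/dt = 0: 0.0147·542 - 0.52 = 0.0326z*, so z* = 7.45/0.0326 = 228.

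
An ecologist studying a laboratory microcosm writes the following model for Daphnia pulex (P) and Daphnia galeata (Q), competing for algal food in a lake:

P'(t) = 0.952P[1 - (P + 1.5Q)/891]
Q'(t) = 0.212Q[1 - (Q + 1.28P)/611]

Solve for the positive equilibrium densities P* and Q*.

P* ≈ 27.7, Q* ≈ 576

Setting both brackets to zero gives the nullclines P + 1.5Q = 891 and 1.28P + Q = 611.
Substituting Q = 611 - 1.28P into the first: P(1 - 1.5·1.28) = 891 - 1.5·611.
So P* = -25.5/-0.92 = 27.7, and then Q* = 611 - 1.28·27.7 = 576.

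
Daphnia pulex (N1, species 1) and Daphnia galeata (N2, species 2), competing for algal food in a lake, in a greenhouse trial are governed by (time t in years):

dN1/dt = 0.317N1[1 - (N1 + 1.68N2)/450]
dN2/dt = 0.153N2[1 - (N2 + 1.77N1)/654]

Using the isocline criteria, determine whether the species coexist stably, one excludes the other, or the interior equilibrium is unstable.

unstable coexistence (outcome depends on initial conditions)

Compare the nullcline intercepts: K1/α12 = 450/1.68 = 268 < K2 = 654; K2/α21 = 654/1.77 = 369 < K1 = 450.
Since both are reversed, neither can invade when rare; the interior point is a saddle.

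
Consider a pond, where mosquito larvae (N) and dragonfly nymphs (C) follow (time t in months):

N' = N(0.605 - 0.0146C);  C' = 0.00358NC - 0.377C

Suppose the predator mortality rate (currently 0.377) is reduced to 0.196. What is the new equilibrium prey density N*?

N* ≈ 54.7

At the interior fixed point, setting dC/dt = 0 with C > 0 fixes N* = (predator death rate)/(NC coefficient) — independent of the other coefficients.
With the change, N* = 0.196/0.00358 = 54.7; it falls from 105.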